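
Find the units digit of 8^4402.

Last digits of 8^n: 8, 4, 2, 6 (period 4).
4402 leaves remainder 2 on division by 4, so 8^4402 ends in 4.

4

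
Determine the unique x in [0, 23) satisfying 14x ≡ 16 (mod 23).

11

The inverse of 14 mod 23 is 5 (since 14·5 = 70 ≡ 1).
So x ≡ 5·16 = 80 ≡ 11 (mod 23).
Check: 14·11 = 154 = 6·23 + 16.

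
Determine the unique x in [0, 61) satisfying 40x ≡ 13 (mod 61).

The inverse of 40 mod 61 is 29 (since 40·29 = 1160 ≡ 1).
So x ≡ 29·13 = 377 ≡ 11 (mod 61).

11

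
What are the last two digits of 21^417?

41

Successive squares of 21 mod 100: 21^1≡21, 21^2≡41, 21^4≡81, 21^8≡61, 21^16≡21, 21^32≡41, 21^64≡81, 21^128≡61, 21^256≡21.
Since 417 = 1 + 32 + 128 + 256 in binary, 21^417 ≡ 21·41·61·21 ≡ 41 (mod 100).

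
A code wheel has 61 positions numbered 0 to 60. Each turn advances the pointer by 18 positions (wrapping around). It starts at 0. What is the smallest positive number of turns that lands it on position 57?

The inverse of 18 mod 61 is 17 (since 18·17 = 306 ≡ 1).
So x ≡ 17·57 = 969 ≡ 54 (mod 61).

54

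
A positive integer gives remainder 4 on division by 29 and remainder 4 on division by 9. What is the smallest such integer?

Since 9·13 ≡ 1 (mod 29), take x = 4 + 9·((4−4)·13 mod 29) = 4 + 9·0 = 4.
Check: 4 mod 29 = 4, 4 mod 9 = 4.

4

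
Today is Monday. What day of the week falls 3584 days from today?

Monday

3584 mod 7 = 0 (since 512·7 = 3584).
Monday + 0 days → Monday.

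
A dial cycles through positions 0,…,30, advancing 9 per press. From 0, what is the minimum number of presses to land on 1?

The inverse of 9 mod 31 is 7 (since 9·7 = 63 ≡ 1).
Multiplying both sides by 7: x ≡ 7·1 = 7 ≡ 7 (mod 31).
Check: 9·7 = 63 = 2·31 + 1.

7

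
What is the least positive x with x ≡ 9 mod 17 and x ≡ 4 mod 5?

x ≡ 4 (mod 5) gives x ∈ {4, 9}.
The first of these with x mod 17 = 9 is 9.

9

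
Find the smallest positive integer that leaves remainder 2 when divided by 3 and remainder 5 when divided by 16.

5

x ≡ 2 (mod 3) gives x ∈ {2, 5}.
The first of these with x mod 16 = 5 is 5.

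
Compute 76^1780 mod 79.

45

By repeated squaring mod 79: 76^1≡76, 76^2≡9, 76^4≡2, 76^8≡4, 76^16≡16, 76^32≡19, 76^64≡45, 76^128≡50, 76^256≡51, 76^512≡73, 76^1024≡36.
Since 1780 = 4 + 16 + 32 + 64 + 128 + 512 + 1024 in binary, 76^1780 ≡ 2·16·19·45·50·73·36 ≡ 45 (mod 79).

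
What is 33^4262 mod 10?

9

Last digits of 3^n: 3, 9, 7, 1 (period 4).
4262 leaves remainder 2 on division by 4, so 33^4262 ends in 9.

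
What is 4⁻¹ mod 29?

22

29 = 7·4 + 1
4 = 4·1 + 0
Back-substituting gives 4·22 ≡ 1 (mod 29).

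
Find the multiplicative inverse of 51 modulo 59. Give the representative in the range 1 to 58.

22

51·22 = 1122 = 19·59 + 1, so 51⁻¹ ≡ 22 (mod 59).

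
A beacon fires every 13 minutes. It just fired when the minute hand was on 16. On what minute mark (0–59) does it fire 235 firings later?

11

235·13 = 3055.
3055 = 50·60 + 55, so 3055 mod 60 = 55.
(16 + 55) mod 60 = 11.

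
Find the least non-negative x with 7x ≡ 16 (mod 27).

10

The inverse of 7 mod 27 is 4 (since 7·4 = 28 ≡ 1).
Multiplying both sides by 4: x ≡ 4·16 = 64 ≡ 10 (mod 27).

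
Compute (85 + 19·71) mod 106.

56

19·71 = 1349.
1349 mod 106 = 77 (since 12·106 = 1272).
(85 + 77) mod 106 = 56.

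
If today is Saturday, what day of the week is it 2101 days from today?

2101 − 300·7 = 1, so 2101 ≡ 1 (mod 7).
Saturday + 1 day → Sunday.

Sunday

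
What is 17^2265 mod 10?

The units digit of 17^n cycles with period 4: 7, 9, 3, 1, …
2265 leaves remainder 1 on division by 4, so 17^2265 ends in 7.

7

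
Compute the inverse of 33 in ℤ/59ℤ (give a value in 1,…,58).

33·34 = 1122 = 19·59 + 1, so 33⁻¹ ≡ 34 (mod 59).

34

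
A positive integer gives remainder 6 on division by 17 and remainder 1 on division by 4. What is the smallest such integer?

x ≡ 1 (mod 4) gives x ∈ {1, 5, 9, 13, 17, 21, 25, 29, …}.
The first of these with x mod 17 = 6 is 57.

57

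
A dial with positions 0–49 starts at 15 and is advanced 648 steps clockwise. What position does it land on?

13

Dividing 648 by 50 gives quotient 12 and remainder 48.
(15 + 48) mod 50 = 13.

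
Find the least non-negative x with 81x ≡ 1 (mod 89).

81⁻¹ ≡ 11 (mod 89) because 81·11 = 891 = 10·89 + 1.
So x ≡ 11·1 = 11 ≡ 11 (mod 89).
Check: 81·11 = 891 = 10·89 + 1.

11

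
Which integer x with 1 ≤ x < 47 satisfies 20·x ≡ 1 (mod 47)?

40

47 = 2·20 + 7
20 = 2·7 + 6
7 = 1·6 + 1
6 = 6·1 + 0
Back-substituting gives 20·40 ≡ 1 (mod 47).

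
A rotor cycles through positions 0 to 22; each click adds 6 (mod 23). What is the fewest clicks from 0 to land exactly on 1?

6·4 = 24 = 1·23 + 1, so 6⁻¹ ≡ 4 (mod 23).

4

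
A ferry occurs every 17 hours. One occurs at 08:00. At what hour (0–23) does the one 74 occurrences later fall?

74·17 = 1258.
1258 − 52·24 = 10, so 1258 ≡ 10 (mod 24).
(8 + 10) mod 24 = 18.

18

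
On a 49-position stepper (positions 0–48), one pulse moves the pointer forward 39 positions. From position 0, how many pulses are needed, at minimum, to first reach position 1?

39·44 = 1716 = 35·49 + 1, so 39⁻¹ ≡ 44 (mod 49).

44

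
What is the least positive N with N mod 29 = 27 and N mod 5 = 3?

x ≡ 3 (mod 5) gives x ∈ {3, 8, 13, 18, 23, 28, 33, 38, …}.
The first of these with x mod 29 = 27 is 143.

143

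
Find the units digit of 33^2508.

The units digit of 33^n cycles with period 4: 3, 9, 7, 1, …
2508 mod 4 = 0, so the last digit matches 3^4 = 1.

1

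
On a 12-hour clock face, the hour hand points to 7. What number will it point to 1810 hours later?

5

Dividing 1810 by 12 gives quotient 150 and remainder 10.
7 + 10 → 5 on a 12-hour dial.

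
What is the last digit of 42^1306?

Powers of 2 mod 10 repeat with period 4: 2, 4, 8, 6.
1306 leaves remainder 2 on division by 4, so 42^1306 ends in 4.

4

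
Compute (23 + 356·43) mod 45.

31

356·43 = 15308.
Dividing 15308 by 45 gives quotient 340 and remainder 8.
(23 + 8) mod 45 = 31.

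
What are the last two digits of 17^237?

77

Square-and-reduce mod 100: 17^1≡17, 17^2≡89, 17^4≡21, 17^8≡41, 17^16≡81, 17^32≡61, 17^64≡21, 17^128≡41.
237 = 1 + 4 + 8 + 32 + 64 + 128, so 17^237 ≡ 17·21·41·61·21·41 ≡ 77 (mod 100).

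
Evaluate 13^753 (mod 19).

Successive squares of 13 mod 19: 13^1≡13, 13^2≡17, 13^4≡4, 13^8≡16, 13^16≡9, 13^32≡5, 13^64≡6, 13^128≡17, 13^256≡4, 13^512≡16.
Since 753 = 1 + 16 + 32 + 64 + 128 + 512 in binary, 13^753 ≡ 13·9·5·6·17·16 ≡ 8 (mod 19).

8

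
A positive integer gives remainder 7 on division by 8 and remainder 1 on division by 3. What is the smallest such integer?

7

x ≡ 1 (mod 3) gives x ∈ {1, 4, 7}.
The first of these with x mod 8 = 7 is 7.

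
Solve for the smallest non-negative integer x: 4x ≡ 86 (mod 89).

The inverse of 4 mod 89 is 67 (since 4·67 = 268 ≡ 1).
So x ≡ 67·86 = 5762 ≡ 66 (mod 89).

66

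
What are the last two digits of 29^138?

61

Square-and-reduce mod 100: 29^1≡29, 29^2≡41, 29^4≡81, 29^8≡61, 29^16≡21, 29^32≡41, 29^64≡81, 29^128≡61.
138 = 2 + 8 + 128, so 29^138 ≡ 41·61·61 ≡ 61 (mod 100).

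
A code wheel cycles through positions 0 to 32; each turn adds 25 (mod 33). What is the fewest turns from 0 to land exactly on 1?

4

25·4 = 100 = 3·33 + 1, so 25⁻¹ ≡ 4 (mod 33).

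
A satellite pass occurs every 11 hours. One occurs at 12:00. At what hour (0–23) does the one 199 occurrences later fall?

199·11 = 2189.
Dividing 2189 by 24 gives quotient 91 and remainder 5.
(12 + 5) mod 24 = 17.

17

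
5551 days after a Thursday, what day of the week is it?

5551 − 793·7 = 0, so 5551 ≡ 0 (mod 7).
Thursday + 0 days → Thursday.

Thursday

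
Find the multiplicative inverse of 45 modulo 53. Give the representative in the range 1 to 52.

53 = 1·45 + 8
45 = 5·8 + 5
8 = 1·5 + 3
5 = 1·3 + 2
3 = 1·2 + 1
2 = 2·1 + 0
Back-substituting gives 45·33 ≡ 1 (mod 53).

33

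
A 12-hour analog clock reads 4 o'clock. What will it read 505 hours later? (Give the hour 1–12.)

5

505 mod 12 = 1 (since 42·12 = 504).
4 + 1 → 5 on a 12-hour dial.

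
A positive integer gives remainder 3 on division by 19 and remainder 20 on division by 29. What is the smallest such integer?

x ≡ 3 (mod 19) gives x ∈ {3, 22, 41, 60, 79, 98, 117, 136}.
The first of these with x mod 29 = 20 is 136.

136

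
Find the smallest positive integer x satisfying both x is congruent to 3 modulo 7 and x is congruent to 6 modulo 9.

Since 9·4 ≡ 1 (mod 7), take x = 6 + 9·((3−6)·4 mod 7) = 6 + 9·2 = 24.
Check: 24 mod 7 = 3, 24 mod 9 = 6.

24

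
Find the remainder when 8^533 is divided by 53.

Square-and-reduce mod 53: 8^1≡8, 8^2≡11, 8^4≡15, 8^8≡13, 8^16≡10, 8^32≡47, 8^64≡36, 8^128≡24, 8^256≡46, 8^512≡49.
Since 533 = 1 + 4 + 16 + 512 in binary, 8^533 ≡ 8·15·10·49 ≡ 23 (mod 53).

23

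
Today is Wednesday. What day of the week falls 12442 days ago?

12442 = 1777·7 + 3, so 12442 mod 7 = 3.
Wednesday − 3 days → Sunday.

Sunday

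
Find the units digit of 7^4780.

Powers of 7 mod 10 repeat with period 4: 7, 9, 3, 1.
4780 mod 4 = 0, so the last digit matches 7^4 = 1.

1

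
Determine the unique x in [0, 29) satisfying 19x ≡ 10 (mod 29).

28

The inverse of 19 mod 29 is 26 (since 19·26 = 494 ≡ 1).
So x ≡ 26·10 = 260 ≡ 28 (mod 29).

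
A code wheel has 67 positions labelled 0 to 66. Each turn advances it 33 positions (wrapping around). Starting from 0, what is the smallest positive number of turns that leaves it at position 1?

65

67 = 2·33 + 1
33 = 33·1 + 0
Back-substituting gives 33·65 ≡ 1 (mod 67).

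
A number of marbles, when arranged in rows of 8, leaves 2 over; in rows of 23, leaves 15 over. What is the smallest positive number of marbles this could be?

130

x ≡ 2 (mod 8) gives x ∈ {2, 10, 18, 26, 34, 42, 50, 58, …}.
The first of these with x mod 23 = 15 is 130.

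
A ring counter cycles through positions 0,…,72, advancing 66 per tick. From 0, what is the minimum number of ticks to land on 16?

29

66⁻¹ ≡ 52 (mod 73) because 66·52 = 3432 = 47·73 + 1.
Multiplying both sides by 52: x ≡ 52·16 = 832 ≡ 29 (mod 73).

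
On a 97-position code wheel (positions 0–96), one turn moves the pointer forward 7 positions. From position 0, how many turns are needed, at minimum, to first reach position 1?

14

7·14 = 98 = 1·97 + 1, so 7⁻¹ ≡ 14 (mod 97).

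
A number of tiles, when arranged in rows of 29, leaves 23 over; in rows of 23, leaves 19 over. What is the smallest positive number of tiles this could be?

226

Since 23·24 ≡ 1 (mod 29), take x = 19 + 23·((23−19)·24 mod 29) = 19 + 23·9 = 226.
Check: 226 mod 29 = 23, 226 mod 23 = 19.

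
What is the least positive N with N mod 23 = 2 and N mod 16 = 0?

48

x ≡ 0 (mod 16) gives x ∈ {0, 16, 32, 48}.
The first of these with x mod 23 = 2 is 48.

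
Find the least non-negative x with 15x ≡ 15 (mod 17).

1

15⁻¹ ≡ 8 (mod 17) because 15·8 = 120 = 7·17 + 1.
So x ≡ 8·15 = 120 ≡ 1 (mod 17).
Check: 15·1 = 15 = 0·17 + 15.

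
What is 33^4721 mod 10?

3

Last digits of 3^n: 3, 9, 7, 1 (period 4).
4721 mod 4 = 1, so the last digit matches 3^1 = 3.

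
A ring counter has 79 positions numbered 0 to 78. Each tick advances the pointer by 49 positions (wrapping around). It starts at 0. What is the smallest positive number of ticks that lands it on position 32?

The inverse of 49 mod 79 is 50 (since 49·50 = 2450 ≡ 1).
Multiplying both sides by 50: x ≡ 50·32 = 1600 ≡ 20 (mod 79).

20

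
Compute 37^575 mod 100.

Square-and-reduce mod 100: 37^1≡37, 37^2≡69, 37^4≡61, 37^8≡21, 37^16≡41, 37^32≡81, 37^64≡61, 37^128≡21, 37^256≡41, 37^512≡81.
Since 575 = 1 + 2 + 4 + 8 + 16 + 32 + 512 in binary, 37^575 ≡ 37·69·61·21·41·81·81 ≡ 93 (mod 100).

93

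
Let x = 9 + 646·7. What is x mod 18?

13

646·7 = 4522.
Dividing 4522 by 18 gives quotient 251 and remainder 4.
(9 + 4) mod 18 = 13.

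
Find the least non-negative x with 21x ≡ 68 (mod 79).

7

The inverse of 21 mod 79 is 64 (since 21·64 = 1344 ≡ 1).
Multiplying both sides by 64: x ≡ 64·68 = 4352 ≡ 7 (mod 79).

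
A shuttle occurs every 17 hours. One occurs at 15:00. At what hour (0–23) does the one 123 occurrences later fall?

18

123·17 = 2091.
2091 − 87·24 = 3, so 2091 ≡ 3 (mod 24).
(15 + 3) mod 24 = 18.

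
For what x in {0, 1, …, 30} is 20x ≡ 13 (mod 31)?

The inverse of 20 mod 31 is 14 (since 20·14 = 280 ≡ 1).
So x ≡ 14·13 = 182 ≡ 27 (mod 31).
Check: 20·27 = 540 = 17·31 + 13.

27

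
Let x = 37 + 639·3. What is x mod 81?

10

639·3 = 1917.
1917 mod 81 = 54 (since 23·81 = 1863).
(37 + 54) mod 81 = 10.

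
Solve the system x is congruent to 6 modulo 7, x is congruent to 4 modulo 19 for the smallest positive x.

Since 19·3 ≡ 1 (mod 7), take x = 4 + 19·((6−4)·3 mod 7) = 4 + 19·6 = 118.
Check: 118 mod 7 = 6, 118 mod 19 = 4.

118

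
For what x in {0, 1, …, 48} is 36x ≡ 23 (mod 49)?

2

36⁻¹ ≡ 15 (mod 49) because 36·15 = 540 = 11·49 + 1.
Multiplying both sides by 15: x ≡ 15·23 = 345 ≡ 2 (mod 49).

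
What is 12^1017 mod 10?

The units digit of 12^n cycles with period 4: 2, 4, 8, 6, …
1017 leaves remainder 1 on division by 4, so 12^1017 ends in 2.

2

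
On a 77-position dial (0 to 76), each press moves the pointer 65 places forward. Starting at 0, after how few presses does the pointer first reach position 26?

The inverse of 65 mod 77 is 32 (since 65·32 = 2080 ≡ 1).
Multiplying both sides by 32: x ≡ 32·26 = 832 ≡ 62 (mod 77).

62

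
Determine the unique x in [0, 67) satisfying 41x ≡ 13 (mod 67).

41⁻¹ ≡ 18 (mod 67) because 41·18 = 738 = 11·67 + 1.
So x ≡ 18·13 = 234 ≡ 33 (mod 67).
Check: 41·33 = 1353 = 20·67 + 13.

33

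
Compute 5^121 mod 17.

12

Successive squares of 5 mod 17: 5^1≡5, 5^2≡8, 5^4≡13, 5^8≡16, 5^16≡1, 5^32≡1, 5^64≡1.
121 = 1 + 8 + 16 + 32 + 64, so 5^121 ≡ 5·16·1·1·1 ≡ 12 (mod 17).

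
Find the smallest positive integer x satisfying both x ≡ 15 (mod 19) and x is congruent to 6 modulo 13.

x ≡ 6 (mod 13) gives x ∈ {6, 19, 32, 45, 58, 71, 84, 97, …}.
The first of these with x mod 19 = 15 is 110.

110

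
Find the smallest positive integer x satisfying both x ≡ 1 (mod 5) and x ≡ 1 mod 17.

x ≡ 1 (mod 5) gives x ∈ {1}.
The first of these with x mod 17 = 1 is 1.

1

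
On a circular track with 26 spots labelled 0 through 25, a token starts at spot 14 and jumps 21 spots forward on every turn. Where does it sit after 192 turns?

16

192·21 = 4032.
4032 = 155·26 + 2, so 4032 mod 26 = 2.
(14 + 2) mod 26 = 16.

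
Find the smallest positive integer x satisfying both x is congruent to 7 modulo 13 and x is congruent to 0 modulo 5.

Since 5·8 ≡ 1 (mod 13), take x = 0 + 5·((7−0)·8 mod 13) = 0 + 5·4 = 20.
Check: 20 mod 13 = 7, 20 mod 5 = 0.

20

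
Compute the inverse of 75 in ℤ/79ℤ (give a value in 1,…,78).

75·59 = 4425 = 56·79 + 1, so 75⁻¹ ≡ 59 (mod 79).

59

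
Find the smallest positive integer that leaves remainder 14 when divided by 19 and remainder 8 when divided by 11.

52

Since 11·7 ≡ 1 (mod 19), take x = 8 + 11·((14−8)·7 mod 19) = 8 + 11·4 = 52.
Check: 52 mod 19 = 14, 52 mod 11 = 8.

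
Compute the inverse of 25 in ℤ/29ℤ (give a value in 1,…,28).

29 = 1·25 + 4
25 = 6·4 + 1
4 = 4·1 + 0
Back-substituting gives 25·7 ≡ 1 (mod 29).

7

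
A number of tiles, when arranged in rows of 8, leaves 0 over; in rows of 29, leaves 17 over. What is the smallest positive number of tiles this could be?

104

x ≡ 0 (mod 8) gives x ∈ {0, 8, 16, 24, 32, 40, 48, 56, …}.
The first of these with x mod 29 = 17 is 104.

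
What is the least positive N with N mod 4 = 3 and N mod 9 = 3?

3

x ≡ 3 (mod 4) gives x ∈ {3}.
The first of these with x mod 9 = 3 is 3.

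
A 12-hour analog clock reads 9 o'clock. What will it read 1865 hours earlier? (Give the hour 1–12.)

1865 = 155·12 + 5, so 1865 mod 12 = 5.
9 − 5 → 4 on a 12-hour dial.

4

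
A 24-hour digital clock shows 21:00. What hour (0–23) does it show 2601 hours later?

6

2601 mod 24 = 9 (since 108·24 = 2592).
(21 + 9) mod 24 = 6.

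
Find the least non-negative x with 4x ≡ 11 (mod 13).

6

The inverse of 4 mod 13 is 10 (since 4·10 = 40 ≡ 1).
Multiplying both sides by 10: x ≡ 10·11 = 110 ≡ 6 (mod 13).
Check: 4·6 = 24 = 1·13 + 11.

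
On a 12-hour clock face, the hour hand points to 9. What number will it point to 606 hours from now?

3

Dividing 606 by 12 gives quotient 50 and remainder 6.
9 + 6 → 3 on a 12-hour dial.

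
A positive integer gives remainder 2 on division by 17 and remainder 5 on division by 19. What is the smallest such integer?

138

x ≡ 2 (mod 17) gives x ∈ {2, 19, 36, 53, 70, 87, 104, 121, …}.
The first of these with x mod 19 = 5 is 138.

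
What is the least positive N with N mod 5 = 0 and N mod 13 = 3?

Since 13·2 ≡ 1 (mod 5), take x = 3 + 13·((0−3)·2 mod 5) = 3 + 13·4 = 55.
Check: 55 mod 5 = 0, 55 mod 13 = 3.

55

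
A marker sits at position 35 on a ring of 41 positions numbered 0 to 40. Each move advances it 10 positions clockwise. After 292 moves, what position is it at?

3

292·10 = 2920.
Dividing 2920 by 41 gives quotient 71 and remainder 9.
(35 + 9) mod 41 = 3.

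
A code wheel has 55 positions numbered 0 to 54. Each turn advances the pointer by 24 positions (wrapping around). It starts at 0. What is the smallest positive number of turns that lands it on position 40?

The inverse of 24 mod 55 is 39 (since 24·39 = 936 ≡ 1).
Multiplying both sides by 39: x ≡ 39·40 = 1560 ≡ 20 (mod 55).
Check: 24·20 = 480 = 8·55 + 40.

20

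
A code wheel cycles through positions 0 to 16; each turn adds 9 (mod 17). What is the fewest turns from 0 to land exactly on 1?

17 = 1·9 + 8
9 = 1·8 + 1
8 = 8·1 + 0
Back-substituting gives 9·2 ≡ 1 (mod 17).

2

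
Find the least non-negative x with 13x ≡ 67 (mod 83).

13⁻¹ ≡ 32 (mod 83) because 13·32 = 416 = 5·83 + 1.
Multiplying both sides by 32: x ≡ 32·67 = 2144 ≡ 69 (mod 83).
Check: 13·69 = 897 = 10·83 + 67.

69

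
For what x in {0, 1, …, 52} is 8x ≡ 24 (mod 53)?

The inverse of 8 mod 53 is 20 (since 8·20 = 160 ≡ 1).
Multiplying both sides by 20: x ≡ 20·24 = 480 ≡ 3 (mod 53).

3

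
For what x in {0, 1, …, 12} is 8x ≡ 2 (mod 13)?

10

The inverse of 8 mod 13 is 5 (since 8·5 = 40 ≡ 1).
So x ≡ 5·2 = 10 ≡ 10 (mod 13).
Check: 8·10 = 80 = 6·13 + 2.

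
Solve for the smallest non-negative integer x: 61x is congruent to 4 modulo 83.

61⁻¹ ≡ 49 (mod 83) because 61·49 = 2989 = 36·83 + 1.
Multiplying both sides by 49: x ≡ 49·4 = 196 ≡ 30 (mod 83).

30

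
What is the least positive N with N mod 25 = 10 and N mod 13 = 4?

160

Since 13·2 ≡ 1 (mod 25), take x = 4 + 13·((10−4)·2 mod 25) = 4 + 13·12 = 160.
Check: 160 mod 25 = 10, 160 mod 13 = 4.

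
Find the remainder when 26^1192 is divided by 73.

Square-and-reduce mod 73: 26^1≡26, 26^2≡19, 26^4≡69, 26^8≡16, 26^16≡37, 26^32≡55, 26^64≡32, 26^128≡2, 26^256≡4, 26^512≡16, 26^1024≡37.
Since 1192 = 8 + 32 + 128 + 1024 in binary, 26^1192 ≡ 16·55·2·37 ≡ 4 (mod 73).

4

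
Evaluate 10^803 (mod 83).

49

Square-and-reduce mod 83: 10^1≡10, 10^2≡17, 10^4≡40, 10^8≡23, 10^16≡31, 10^32≡48, 10^64≡63, 10^128≡68, 10^256≡59, 10^512≡78.
803 = 1 + 2 + 32 + 256 + 512, so 10^803 ≡ 10·17·48·59·78 ≡ 49 (mod 83).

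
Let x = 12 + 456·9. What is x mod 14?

456·9 = 4104.
Dividing 4104 by 14 gives quotient 293 and remainder 2.
(12 + 2) mod 14 = 0.

0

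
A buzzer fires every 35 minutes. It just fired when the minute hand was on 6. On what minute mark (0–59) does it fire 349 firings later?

349·35 = 12215.
12215 − 203·60 = 35, so 12215 ≡ 35 (mod 60).
(6 + 35) mod 60 = 41.

41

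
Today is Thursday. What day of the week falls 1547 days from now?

1547 = 221·7 + 0, so 1547 mod 7 = 0.
Thursday + 0 days → Thursday.

Thursday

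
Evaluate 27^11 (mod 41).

3

By repeated squaring mod 41: 27^1≡27, 27^2≡32, 27^4≡40, 27^8≡1.
11 = 1 + 2 + 8, so 27^11 ≡ 27·32·1 ≡ 3 (mod 41).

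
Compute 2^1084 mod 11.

Successive squares of 2 mod 11: 2^1≡2, 2^2≡4, 2^4≡5, 2^8≡3, 2^16≡9, 2^32≡4, 2^64≡5, 2^128≡3, 2^256≡9, 2^512≡4, 2^1024≡5.
Since 1084 = 4 + 8 + 16 + 32 + 1024 in binary, 2^1084 ≡ 5·3·9·4·5 ≡ 5 (mod 11).

5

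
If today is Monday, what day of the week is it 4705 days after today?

Dividing 4705 by 7 gives quotient 672 and remainder 1.
Monday + 1 day → Tuesday.

Tuesday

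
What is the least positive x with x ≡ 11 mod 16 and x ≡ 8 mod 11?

107

Since 11·3 ≡ 1 (mod 16), take x = 8 + 11·((11−8)·3 mod 16) = 8 + 11·9 = 107.
Check: 107 mod 16 = 11, 107 mod 11 = 8.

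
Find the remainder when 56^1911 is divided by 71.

Successive squares of 56 mod 71: 56^1≡56, 56^2≡12, 56^4≡2, 56^8≡4, 56^16≡16, 56^32≡43, 56^64≡3, 56^128≡9, 56^256≡10, 56^512≡29, 56^1024≡60.
Since 1911 = 1 + 2 + 4 + 16 + 32 + 64 + 256 + 512 + 1024 in binary, 56^1911 ≡ 56·12·2·16·43·3·10·29·60 ≡ 17 (mod 71).

17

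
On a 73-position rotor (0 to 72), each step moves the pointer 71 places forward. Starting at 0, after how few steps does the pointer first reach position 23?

The inverse of 71 mod 73 is 36 (since 71·36 = 2556 ≡ 1).
Multiplying both sides by 36: x ≡ 36·23 = 828 ≡ 25 (mod 73).
Check: 71·25 = 1775 = 24·73 + 23.

25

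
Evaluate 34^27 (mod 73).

Square-and-reduce mod 73: 34^1≡34, 34^2≡61, 34^4≡71, 34^8≡4, 34^16≡16.
27 = 1 + 2 + 8 + 16, so 34^27 ≡ 34·61·4·16 ≡ 22 (mod 73).

22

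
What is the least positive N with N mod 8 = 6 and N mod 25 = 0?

x ≡ 6 (mod 8) gives x ∈ {6, 14, 22, 30, 38, 46, 54, 62, …}.
The first of these with x mod 25 = 0 is 150.

150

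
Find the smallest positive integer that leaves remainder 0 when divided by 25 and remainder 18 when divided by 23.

225

Since 23·12 ≡ 1 (mod 25), take x = 18 + 23·((0−18)·12 mod 25) = 18 + 23·9 = 225.
Check: 225 mod 25 = 0, 225 mod 23 = 18.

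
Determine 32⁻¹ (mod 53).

53 = 1·32 + 21
32 = 1·21 + 11
21 = 1·11 + 10
11 = 1·10 + 1
10 = 10·1 + 0
Back-substituting gives 32·5 ≡ 1 (mod 53).

5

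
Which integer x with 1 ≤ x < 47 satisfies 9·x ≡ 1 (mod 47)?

21

9·21 = 189 = 4·47 + 1, so 9⁻¹ ≡ 21 (mod 47).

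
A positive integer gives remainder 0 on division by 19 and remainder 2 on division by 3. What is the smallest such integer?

x ≡ 2 (mod 3) gives x ∈ {2, 5, 8, 11, 14, 17, 20, 23, …}.
The first of these with x mod 19 = 0 is 38.

38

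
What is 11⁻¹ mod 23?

21

23 = 2·11 + 1
11 = 11·1 + 0
Back-substituting gives 11·21 ≡ 1 (mod 23).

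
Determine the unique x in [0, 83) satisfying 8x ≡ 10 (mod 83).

22

8⁻¹ ≡ 52 (mod 83) because 8·52 = 416 = 5·83 + 1.
So x ≡ 52·10 = 520 ≡ 22 (mod 83).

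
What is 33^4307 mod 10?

The units digit of 33^n cycles with period 4: 3, 9, 7, 1, …
4307 mod 4 = 3, so the last digit matches 3^3 = 7.

7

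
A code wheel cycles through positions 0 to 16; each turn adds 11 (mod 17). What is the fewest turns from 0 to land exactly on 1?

14

11·14 = 154 = 9·17 + 1, so 11⁻¹ ≡ 14 (mod 17).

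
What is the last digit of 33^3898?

The units digit of 33^n cycles with period 4: 3, 9, 7, 1, …
3898 leaves remainder 2 on division by 4, so 33^3898 ends in 9.

9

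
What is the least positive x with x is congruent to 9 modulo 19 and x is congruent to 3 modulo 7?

x ≡ 3 (mod 7) gives x ∈ {3, 10, 17, 24, 31, 38, 45, 52, …}.
The first of these with x mod 19 = 9 is 66.

66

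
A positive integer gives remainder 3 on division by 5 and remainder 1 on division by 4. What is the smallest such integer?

13

x ≡ 1 (mod 4) gives x ∈ {1, 5, 9, 13}.
The first of these with x mod 5 = 3 is 13.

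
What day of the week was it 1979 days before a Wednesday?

Friday

1979 = 282·7 + 5, so 1979 mod 7 = 5.
Wednesday − 5 days → Friday.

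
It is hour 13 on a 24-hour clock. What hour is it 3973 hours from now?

2

Dividing 3973 by 24 gives quotient 165 and remainder 13.
(13 + 13) mod 24 = 2.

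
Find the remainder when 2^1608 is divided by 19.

By repeated squaring mod 19: 2^1≡2, 2^2≡4, 2^4≡16, 2^8≡9, 2^16≡5, 2^32≡6, 2^64≡17, 2^128≡4, 2^256≡16, 2^512≡9, 2^1024≡5.
1608 = 8 + 64 + 512 + 1024, so 2^1608 ≡ 9·17·9·5 ≡ 7 (mod 19).

7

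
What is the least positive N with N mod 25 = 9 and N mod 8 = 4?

84

x ≡ 4 (mod 8) gives x ∈ {4, 12, 20, 28, 36, 44, 52, 60, …}.
The first of these with x mod 25 = 9 is 84.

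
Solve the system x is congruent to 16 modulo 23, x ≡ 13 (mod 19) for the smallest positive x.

Since 19·17 ≡ 1 (mod 23), take x = 13 + 19·((16−13)·17 mod 23) = 13 + 19·5 = 108.
Check: 108 mod 23 = 16, 108 mod 19 = 13.

108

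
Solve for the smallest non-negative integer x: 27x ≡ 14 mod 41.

40

27⁻¹ ≡ 38 (mod 41) because 27·38 = 1026 = 25·41 + 1.
Multiplying both sides by 38: x ≡ 38·14 = 532 ≡ 40 (mod 41).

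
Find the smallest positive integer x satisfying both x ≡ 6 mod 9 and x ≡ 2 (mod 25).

x ≡ 6 (mod 9) gives x ∈ {6, 15, 24, 33, 42, 51, 60, 69, …}.
The first of these with x mod 25 = 2 is 177.

177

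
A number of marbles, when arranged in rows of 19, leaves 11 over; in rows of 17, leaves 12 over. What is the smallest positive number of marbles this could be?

x ≡ 12 (mod 17) gives x ∈ {12, 29, 46, 63, 80, 97, 114, 131, …}.
The first of these with x mod 19 = 11 is 182.

182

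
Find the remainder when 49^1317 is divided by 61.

3

Successive squares of 49 mod 61: 49^1≡49, 49^2≡22, 49^4≡57, 49^8≡16, 49^16≡12, 49^32≡22, 49^64≡57, 49^128≡16, 49^256≡12, 49^512≡22, 49^1024≡57.
1317 = 1 + 4 + 32 + 256 + 1024, so 49^1317 ≡ 49·57·22·12·57 ≡ 3 (mod 61).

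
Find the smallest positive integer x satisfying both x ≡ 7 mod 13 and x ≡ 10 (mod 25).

Since 25·12 ≡ 1 (mod 13), take x = 10 + 25·((7−10)·12 mod 13) = 10 + 25·3 = 85.
Check: 85 mod 13 = 7, 85 mod 25 = 10.

85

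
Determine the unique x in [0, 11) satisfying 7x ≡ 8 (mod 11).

The inverse of 7 mod 11 is 8 (since 7·8 = 56 ≡ 1).
Multiplying both sides by 8: x ≡ 8·8 = 64 ≡ 9 (mod 11).

9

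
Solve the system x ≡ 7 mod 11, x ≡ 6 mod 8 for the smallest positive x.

x ≡ 6 (mod 8) gives x ∈ {6, 14, 22, 30, 38, 46, 54, 62}.
The first of these with x mod 11 = 7 is 62.

62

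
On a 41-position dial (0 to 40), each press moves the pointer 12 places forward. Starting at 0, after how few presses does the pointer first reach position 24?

2

The inverse of 12 mod 41 is 24 (since 12·24 = 288 ≡ 1).
So x ≡ 24·24 = 576 ≡ 2 (mod 41).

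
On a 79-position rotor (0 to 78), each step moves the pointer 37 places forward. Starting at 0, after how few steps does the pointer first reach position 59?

37⁻¹ ≡ 47 (mod 79) because 37·47 = 1739 = 22·79 + 1.
Multiplying both sides by 47: x ≡ 47·59 = 2773 ≡ 8 (mod 79).
Check: 37·8 = 296 = 3·79 + 59.

8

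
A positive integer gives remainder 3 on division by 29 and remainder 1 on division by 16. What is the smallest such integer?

Since 16·20 ≡ 1 (mod 29), take x = 1 + 16·((3−1)·20 mod 29) = 1 + 16·11 = 177.
Check: 177 mod 29 = 3, 177 mod 16 = 1.

177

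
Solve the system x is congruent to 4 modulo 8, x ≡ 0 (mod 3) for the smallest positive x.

12

x ≡ 0 (mod 3) gives x ∈ {0, 3, 6, 9, 12}.
The first of these with x mod 8 = 4 is 12.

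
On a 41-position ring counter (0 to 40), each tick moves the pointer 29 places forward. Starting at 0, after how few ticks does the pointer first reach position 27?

29⁻¹ ≡ 17 (mod 41) because 29·17 = 493 = 12·41 + 1.
So x ≡ 17·27 = 459 ≡ 8 (mod 41).

8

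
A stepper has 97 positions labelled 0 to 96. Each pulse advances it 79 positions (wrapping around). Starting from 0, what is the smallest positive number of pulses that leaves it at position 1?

79·70 = 5530 = 57·97 + 1, so 79⁻¹ ≡ 70 (mod 97).

70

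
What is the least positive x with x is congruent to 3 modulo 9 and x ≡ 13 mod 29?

129

x ≡ 3 (mod 9) gives x ∈ {3, 12, 21, 30, 39, 48, 57, 66, …}.
The first of these with x mod 29 = 13 is 129.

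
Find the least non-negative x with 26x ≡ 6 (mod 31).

The inverse of 26 mod 31 is 6 (since 26·6 = 156 ≡ 1).
Multiplying both sides by 6: x ≡ 6·6 = 36 ≡ 5 (mod 31).

5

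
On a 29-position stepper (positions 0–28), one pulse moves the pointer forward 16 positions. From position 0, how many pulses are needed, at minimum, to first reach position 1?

16·20 = 320 = 11·29 + 1, so 16⁻¹ ≡ 20 (mod 29).

20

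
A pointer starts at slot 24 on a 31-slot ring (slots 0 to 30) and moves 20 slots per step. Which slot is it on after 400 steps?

26

400·20 = 8000.
8000 − 258·31 = 2, so 8000 ≡ 2 (mod 31).
(24 + 2) mod 31 = 26.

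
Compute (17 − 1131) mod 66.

1131 − 17·66 = 9, so 1131 ≡ 9 (mod 66).
(17 − 9) mod 66 = 8.

8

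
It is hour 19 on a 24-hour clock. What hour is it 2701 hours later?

8

2701 = 112·24 + 13, so 2701 mod 24 = 13.
(19 + 13) mod 24 = 8.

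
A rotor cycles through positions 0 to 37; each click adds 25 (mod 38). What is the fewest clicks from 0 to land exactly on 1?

35

38 = 1·25 + 13
25 = 1·13 + 12
13 = 1·12 + 1
12 = 12·1 + 0
Back-substituting gives 25·35 ≡ 1 (mod 38).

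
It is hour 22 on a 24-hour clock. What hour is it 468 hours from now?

10

468 = 19·24 + 12, so 468 mod 24 = 12.
(22 + 12) mod 24 = 10.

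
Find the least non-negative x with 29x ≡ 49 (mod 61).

The inverse of 29 mod 61 is 40 (since 29·40 = 1160 ≡ 1).
Multiplying both sides by 40: x ≡ 40·49 = 1960 ≡ 8 (mod 61).

8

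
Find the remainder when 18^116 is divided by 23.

8

By repeated squaring mod 23: 18^1≡18, 18^2≡2, 18^4≡4, 18^8≡16, 18^16≡3, 18^32≡9, 18^64≡12.
Since 116 = 4 + 16 + 32 + 64 in binary, 18^116 ≡ 4·3·9·12 ≡ 8 (mod 23).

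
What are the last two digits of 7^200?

Successive squares of 7 mod 100: 7^1≡7, 7^2≡49, 7^4≡1, 7^8≡1, 7^16≡1, 7^32≡1, 7^64≡1, 7^128≡1.
200 = 8 + 64 + 128, so 7^200 ≡ 1·1·1 ≡ 1 (mod 100).

01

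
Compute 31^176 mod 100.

Successive squares of 31 mod 100: 31^1≡31, 31^2≡61, 31^4≡21, 31^8≡41, 31^16≡81, 31^32≡61, 31^64≡21, 31^128≡41.
Since 176 = 16 + 32 + 128 in binary, 31^176 ≡ 81·61·41 ≡ 81 (mod 100).

81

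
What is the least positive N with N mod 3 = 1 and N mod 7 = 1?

Since 7·1 ≡ 1 (mod 3), take x = 1 + 7·((1−1)·1 mod 3) = 1 + 7·0 = 1.
Check: 1 mod 3 = 1, 1 mod 7 = 1.

1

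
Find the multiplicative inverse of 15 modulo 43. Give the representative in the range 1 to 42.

23

43 = 2·15 + 13
15 = 1·13 + 2
13 = 6·2 + 1
2 = 2·1 + 0
Back-substituting gives 15·23 ≡ 1 (mod 43).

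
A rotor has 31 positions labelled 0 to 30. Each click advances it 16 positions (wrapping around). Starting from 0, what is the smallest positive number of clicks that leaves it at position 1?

16·2 = 32 = 1·31 + 1, so 16⁻¹ ≡ 2 (mod 31).

2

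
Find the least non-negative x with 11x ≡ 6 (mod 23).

The inverse of 11 mod 23 is 21 (since 11·21 = 231 ≡ 1).
Multiplying both sides by 21: x ≡ 21·6 = 126 ≡ 11 (mod 23).

11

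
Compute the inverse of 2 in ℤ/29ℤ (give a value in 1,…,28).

29 = 14·2 + 1
2 = 2·1 + 0
Back-substituting gives 2·15 ≡ 1 (mod 29).

15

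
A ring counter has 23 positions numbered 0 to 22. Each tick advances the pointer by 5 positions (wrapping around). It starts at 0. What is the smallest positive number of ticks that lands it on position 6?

5⁻¹ ≡ 14 (mod 23) because 5·14 = 70 = 3·23 + 1.
Multiplying both sides by 14: x ≡ 14·6 = 84 ≡ 15 (mod 23).
Check: 5·15 = 75 = 3·23 + 6.

15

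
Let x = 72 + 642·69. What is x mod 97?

642·69 = 44298.
Dividing 44298 by 97 gives quotient 456 and remainder 66.
(72 + 66) mod 97 = 41.

41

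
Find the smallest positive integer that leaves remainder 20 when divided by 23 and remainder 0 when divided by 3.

66

Since 3·8 ≡ 1 (mod 23), take x = 0 + 3·((20−0)·8 mod 23) = 0 + 3·22 = 66.
Check: 66 mod 23 = 20, 66 mod 3 = 0.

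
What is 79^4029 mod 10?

9

Last digits of 9^n: 9, 1 (period 2).
4029 mod 2 = 1, so the last digit matches 9^1 = 9.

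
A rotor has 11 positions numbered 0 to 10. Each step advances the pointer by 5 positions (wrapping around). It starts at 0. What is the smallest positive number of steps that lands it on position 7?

8

5⁻¹ ≡ 9 (mod 11) because 5·9 = 45 = 4·11 + 1.
Multiplying both sides by 9: x ≡ 9·7 = 63 ≡ 8 (mod 11).
Check: 5·8 = 40 = 3·11 + 7.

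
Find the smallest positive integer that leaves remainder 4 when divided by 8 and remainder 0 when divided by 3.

12

Since 3·3 ≡ 1 (mod 8), take x = 0 + 3·((4−0)·3 mod 8) = 0 + 3·4 = 12.
Check: 12 mod 8 = 4, 12 mod 3 = 0.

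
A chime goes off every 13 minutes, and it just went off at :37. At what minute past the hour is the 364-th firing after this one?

29

364·13 = 4732.
Dividing 4732 by 60 gives quotient 78 and remainder 52.
(37 + 52) mod 60 = 29.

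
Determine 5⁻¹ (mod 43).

26

5·26 = 130 = 3·43 + 1, so 5⁻¹ ≡ 26 (mod 43).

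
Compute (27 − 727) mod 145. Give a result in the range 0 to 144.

25

727 = 5·145 + 2, so 727 mod 145 = 2.
(27 − 2) mod 145 = 25.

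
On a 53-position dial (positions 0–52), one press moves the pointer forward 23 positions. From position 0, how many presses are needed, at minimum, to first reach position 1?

30

53 = 2·23 + 7
23 = 3·7 + 2
7 = 3·2 + 1
2 = 2·1 + 0
Back-substituting gives 23·30 ≡ 1 (mod 53).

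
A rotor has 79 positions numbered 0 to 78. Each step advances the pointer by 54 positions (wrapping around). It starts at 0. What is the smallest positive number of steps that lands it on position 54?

1

54⁻¹ ≡ 60 (mod 79) because 54·60 = 3240 = 41·79 + 1.
So x ≡ 60·54 = 3240 ≡ 1 (mod 79).
Check: 54·1 = 54 = 0·79 + 54.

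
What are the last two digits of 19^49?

Square-and-reduce mod 100: 19^1≡19, 19^2≡61, 19^4≡21, 19^8≡41, 19^16≡81, 19^32≡61.
Since 49 = 1 + 16 + 32 in binary, 19^49 ≡ 19·81·61 ≡ 79 (mod 100).

79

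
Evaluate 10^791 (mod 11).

Square-and-reduce mod 11: 10^1≡10, 10^2≡1, 10^4≡1, 10^8≡1, 10^16≡1, 10^32≡1, 10^64≡1, 10^128≡1, 10^256≡1, 10^512≡1.
791 = 1 + 2 + 4 + 16 + 256 + 512, so 10^791 ≡ 10·1·1·1·1·1 ≡ 10 (mod 11).

10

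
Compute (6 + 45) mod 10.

1

45 mod 10 = 5 (since 4·10 = 40).
(6 + 5) mod 10 = 1.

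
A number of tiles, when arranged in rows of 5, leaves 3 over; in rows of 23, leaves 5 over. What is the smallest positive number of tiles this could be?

x ≡ 3 (mod 5) gives x ∈ {3, 8, 13, 18, 23, 28}.
The first of these with x mod 23 = 5 is 28.

28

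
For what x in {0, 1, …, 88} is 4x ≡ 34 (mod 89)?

53

The inverse of 4 mod 89 is 67 (since 4·67 = 268 ≡ 1).
Multiplying both sides by 67: x ≡ 67·34 = 2278 ≡ 53 (mod 89).
Check: 4·53 = 212 = 2·89 + 34.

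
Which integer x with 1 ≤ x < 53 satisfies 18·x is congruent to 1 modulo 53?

53 = 2·18 + 17
18 = 1·17 + 1
17 = 17·1 + 0
Back-substituting gives 18·3 ≡ 1 (mod 53).

3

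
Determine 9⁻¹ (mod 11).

11 = 1·9 + 2
9 = 4·2 + 1
2 = 2·1 + 0
Back-substituting gives 9·5 ≡ 1 (mod 11).

5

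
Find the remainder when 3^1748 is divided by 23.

By repeated squaring mod 23: 3^1≡3, 3^2≡9, 3^4≡12, 3^8≡6, 3^16≡13, 3^32≡8, 3^64≡18, 3^128≡2, 3^256≡4, 3^512≡16, 3^1024≡3.
Since 1748 = 4 + 16 + 64 + 128 + 512 + 1024 in binary, 3^1748 ≡ 12·13·18·2·16·3 ≡ 8 (mod 23).

8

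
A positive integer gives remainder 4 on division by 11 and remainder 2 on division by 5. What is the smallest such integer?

Since 5·9 ≡ 1 (mod 11), take x = 2 + 5·((4−2)·9 mod 11) = 2 + 5·7 = 37.
Check: 37 mod 11 = 4, 37 mod 5 = 2.

37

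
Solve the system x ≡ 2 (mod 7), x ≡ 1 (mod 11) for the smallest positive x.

x ≡ 2 (mod 7) gives x ∈ {2, 9, 16, 23}.
The first of these with x mod 11 = 1 is 23.

23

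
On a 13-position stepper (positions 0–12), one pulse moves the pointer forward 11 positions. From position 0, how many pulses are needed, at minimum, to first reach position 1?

13 = 1·11 + 2
11 = 5·2 + 1
2 = 2·1 + 0
Back-substituting gives 11·6 ≡ 1 (mod 13).

6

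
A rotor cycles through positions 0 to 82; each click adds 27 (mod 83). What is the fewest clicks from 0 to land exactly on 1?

40

83 = 3·27 + 2
27 = 13·2 + 1
2 = 2·1 + 0
Back-substituting gives 27·40 ≡ 1 (mod 83).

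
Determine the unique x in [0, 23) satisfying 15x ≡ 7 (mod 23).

2

15⁻¹ ≡ 20 (mod 23) because 15·20 = 300 = 13·23 + 1.
So x ≡ 20·7 = 140 ≡ 2 (mod 23).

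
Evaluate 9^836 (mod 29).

By repeated squaring mod 29: 9^1≡9, 9^2≡23, 9^4≡7, 9^8≡20, 9^16≡23, 9^32≡7, 9^64≡20, 9^128≡23, 9^256≡7, 9^512≡20.
836 = 4 + 64 + 256 + 512, so 9^836 ≡ 7·20·7·20 ≡ 25 (mod 29).

25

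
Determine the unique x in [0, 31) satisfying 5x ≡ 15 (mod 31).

3

5⁻¹ ≡ 25 (mod 31) because 5·25 = 125 = 4·31 + 1.
So x ≡ 25·15 = 375 ≡ 3 (mod 31).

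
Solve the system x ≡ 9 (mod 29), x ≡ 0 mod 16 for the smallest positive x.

Since 16·20 ≡ 1 (mod 29), take x = 0 + 16·((9−0)·20 mod 29) = 0 + 16·6 = 96.
Check: 96 mod 29 = 9, 96 mod 16 = 0.

96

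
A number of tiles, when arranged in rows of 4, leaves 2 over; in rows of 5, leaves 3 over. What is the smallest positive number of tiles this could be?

x ≡ 2 (mod 4) gives x ∈ {2, 6, 10, 14, 18}.
The first of these with x mod 5 = 3 is 18.

18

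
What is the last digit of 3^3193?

Powers of 3 mod 10 repeat with period 4: 3, 9, 7, 1.
3193 mod 4 = 1, so the last digit matches 3^1 = 3.

3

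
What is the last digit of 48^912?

6

Last digits of 8^n: 8, 4, 2, 6 (period 4).
912 leaves remainder 0 on division by 4, so 48^912 ends in 6.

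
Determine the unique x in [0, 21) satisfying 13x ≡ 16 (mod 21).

The inverse of 13 mod 21 is 13 (since 13·13 = 169 ≡ 1).
So x ≡ 13·16 = 208 ≡ 19 (mod 21).

19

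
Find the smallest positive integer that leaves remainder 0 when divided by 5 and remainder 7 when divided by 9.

25

Since 9·4 ≡ 1 (mod 5), take x = 7 + 9·((0−7)·4 mod 5) = 7 + 9·2 = 25.
Check: 25 mod 5 = 0, 25 mod 9 = 7.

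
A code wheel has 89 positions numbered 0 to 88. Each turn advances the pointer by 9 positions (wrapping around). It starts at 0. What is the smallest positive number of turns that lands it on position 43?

74

The inverse of 9 mod 89 is 10 (since 9·10 = 90 ≡ 1).
So x ≡ 10·43 = 430 ≡ 74 (mod 89).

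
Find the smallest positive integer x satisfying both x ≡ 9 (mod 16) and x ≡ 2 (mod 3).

x ≡ 2 (mod 3) gives x ∈ {2, 5, 8, 11, 14, 17, 20, 23, …}.
The first of these with x mod 16 = 9 is 41.

41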